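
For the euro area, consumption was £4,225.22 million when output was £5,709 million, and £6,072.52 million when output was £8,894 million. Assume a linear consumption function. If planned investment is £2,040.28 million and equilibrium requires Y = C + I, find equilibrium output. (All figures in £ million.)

Y = 7034

MPC = (6072.52 − 4225.22)/(8894 − 5709) = 1847.3/3185 = 0.58
a = 4225.22 − 0.58(5709) = 914
Equilibrium: Y = 914 + 0.58Y + 2040.28
0.42Y = 2954.28, so Y = 2954.28/0.42 = 7034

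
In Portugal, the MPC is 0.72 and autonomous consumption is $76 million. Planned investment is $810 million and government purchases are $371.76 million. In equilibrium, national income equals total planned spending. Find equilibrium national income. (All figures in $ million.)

Y = C + I + G = 76 + 0.72Y + 810 + 371.76
Y − 0.72Y = 1257.76
0.28Y = 1257.76, so Y = 1257.76/0.28 = 4492

Y = 4492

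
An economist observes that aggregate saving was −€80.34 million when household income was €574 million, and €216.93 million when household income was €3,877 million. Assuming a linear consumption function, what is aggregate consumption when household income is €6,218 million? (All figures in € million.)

MPS = ΔS/ΔY = (216.93 − (-80.34))/(3877 − 574) = 297.27/3303 = 0.09
MPC = 1 − MPS = 0.91
Autonomous saving = -80.34 − 0.09(574) = -132, so a = 132
C = 132 + 0.91(6218) = 132 + 5658.38 = 5790.38

C = 5790.38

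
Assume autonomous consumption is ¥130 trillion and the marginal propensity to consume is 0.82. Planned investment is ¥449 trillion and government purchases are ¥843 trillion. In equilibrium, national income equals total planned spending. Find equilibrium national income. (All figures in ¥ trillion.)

Y = 7900

Y = C + I + G = 130 + 0.82Y + 449 + 843
Y − 0.82Y = 1422
0.18Y = 1422, so Y = 1422/0.18 = 7900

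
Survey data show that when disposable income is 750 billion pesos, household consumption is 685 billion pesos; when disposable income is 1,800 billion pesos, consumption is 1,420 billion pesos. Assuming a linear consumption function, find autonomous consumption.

MPC = ΔC/ΔY = (1420 − 685)/(1800 − 750) = 735/1050 = 0.7
a = C − MPC·Y = 685 − 0.7(750) = 685 − 525 = 160

a = 160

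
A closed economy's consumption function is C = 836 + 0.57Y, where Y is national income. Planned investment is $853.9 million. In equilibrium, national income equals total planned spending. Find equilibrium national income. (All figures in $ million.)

Y = 3930

Y = C + I = 836 + 0.57Y + 853.9
Y − 0.57Y = 1689.9
0.43Y = 1689.9, so Y = 1689.9/0.43 = 3930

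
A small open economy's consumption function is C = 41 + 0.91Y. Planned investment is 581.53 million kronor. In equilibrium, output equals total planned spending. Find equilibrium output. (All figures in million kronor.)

Y = C + I = 41 + 0.91Y + 581.53
Y − 0.91Y = 622.53
0.09Y = 622.53, so Y = 622.53/0.09 = 6917

Y = 6917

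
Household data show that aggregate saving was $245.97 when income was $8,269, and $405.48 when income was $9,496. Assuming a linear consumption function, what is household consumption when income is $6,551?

C = 6528.37

MPS = ΔS/ΔY = (405.48 − 245.97)/(9496 − 8269) = 159.51/1227 = 0.13
MPC = 1 − MPS = 0.87
Autonomous saving = 245.97 − 0.13(8269) = -829, so a = 829
C = 829 + 0.87(6551) = 829 + 5699.37 = 6528.37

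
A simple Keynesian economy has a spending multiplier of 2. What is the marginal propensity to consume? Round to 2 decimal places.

k = 1/(1 − MPC), so 1 − MPC = 1/k = 1/2 = 0.5000
MPC = 1 − 0.5000 = 0.50

MPC = 0.50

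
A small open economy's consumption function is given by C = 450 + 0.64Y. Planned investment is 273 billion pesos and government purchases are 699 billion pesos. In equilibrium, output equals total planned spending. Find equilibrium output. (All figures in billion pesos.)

Y = 3950

Y = C + I + G = 450 + 0.64Y + 273 + 699
Y − 0.64Y = 1422
0.36Y = 1422, so Y = 1422/0.36 = 3950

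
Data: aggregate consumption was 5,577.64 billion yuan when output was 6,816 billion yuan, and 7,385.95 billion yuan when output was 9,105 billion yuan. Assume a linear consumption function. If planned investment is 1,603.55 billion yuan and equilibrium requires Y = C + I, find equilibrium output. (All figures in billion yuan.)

Y = 8555

MPC = (7385.95 − 5577.64)/(9105 − 6816) = 1808.31/2289 = 0.79
a = 5577.64 − 0.79(6816) = 193
Equilibrium: Y = 193 + 0.79Y + 1603.55
0.21Y = 1796.55, so Y = 1796.55/0.21 = 8555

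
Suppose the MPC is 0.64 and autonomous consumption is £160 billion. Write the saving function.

S = Y − C = Y − (160 + 0.64Y) = -160 + (1 − 0.64)Y

S = -160 + 0.36Y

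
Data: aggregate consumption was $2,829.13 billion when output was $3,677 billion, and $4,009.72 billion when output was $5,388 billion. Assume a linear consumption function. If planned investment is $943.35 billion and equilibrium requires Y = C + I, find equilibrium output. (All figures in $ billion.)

Y = 3985

MPC = (4009.72 − 2829.13)/(5388 − 3677) = 1180.59/1711 = 0.69
a = 2829.13 − 0.69(3677) = 292
Equilibrium: Y = 292 + 0.69Y + 943.35
0.31Y = 1235.35, so Y = 1235.35/0.31 = 3985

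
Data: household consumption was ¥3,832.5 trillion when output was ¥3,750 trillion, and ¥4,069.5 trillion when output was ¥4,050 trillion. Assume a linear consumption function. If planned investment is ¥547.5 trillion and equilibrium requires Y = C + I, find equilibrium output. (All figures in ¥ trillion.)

MPC = (4069.5 − 3832.5)/(4050 − 3750) = 237/300 = 0.79
a = 3832.5 − 0.79(3750) = 870
Equilibrium: Y = 870 + 0.79Y + 547.5
0.21Y = 1417.5, so Y = 1417.5/0.21 = 6750

Y = 6750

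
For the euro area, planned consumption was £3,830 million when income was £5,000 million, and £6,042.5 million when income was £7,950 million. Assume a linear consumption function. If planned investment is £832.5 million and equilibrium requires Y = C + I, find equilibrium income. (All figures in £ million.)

Y = 3650

MPC = (6042.5 − 3830)/(7950 − 5000) = 2212.5/2950 = 0.75
a = 3830 − 0.75(5000) = 80
Equilibrium: Y = 80 + 0.75Y + 832.5
0.25Y = 912.5, so Y = 912.5/0.25 = 3650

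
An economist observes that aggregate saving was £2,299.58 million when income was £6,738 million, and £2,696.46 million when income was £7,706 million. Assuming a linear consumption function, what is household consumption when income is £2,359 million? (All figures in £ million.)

MPS = ΔS/ΔY = (2696.46 − 2299.58)/(7706 − 6738) = 396.88/968 = 0.41
MPC = 1 − MPS = 0.59
Autonomous saving = 2299.58 − 0.41(6738) = -463, so a = 463
C = 463 + 0.59(2359) = 463 + 1391.81 = 1854.81

C = 1854.81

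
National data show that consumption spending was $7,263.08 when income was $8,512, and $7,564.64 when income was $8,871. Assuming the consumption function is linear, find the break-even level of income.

Y = 706.25

MPC = (7564.64 − 7263.08)/(8871 − 8512) = 301.56/359 = 0.84
a = 7263.08 − 0.84(8512) = 7263.08 − 7150.08 = 113
Break-even: Y = a/(1−MPC) = 113/0.16 = 706.25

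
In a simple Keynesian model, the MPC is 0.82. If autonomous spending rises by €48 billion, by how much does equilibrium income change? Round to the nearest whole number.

The multiplier is 1/(1 − MPC) = 1/0.18.
ΔY = 48/0.18 = 266.67 ≈ 267

ΔY ≈ 267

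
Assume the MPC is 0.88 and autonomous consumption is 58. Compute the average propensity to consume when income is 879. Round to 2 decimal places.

C = 58 + 0.88(879) = 831.52
APC = C/Y = 831.52/879 = 0.95

APC = 0.95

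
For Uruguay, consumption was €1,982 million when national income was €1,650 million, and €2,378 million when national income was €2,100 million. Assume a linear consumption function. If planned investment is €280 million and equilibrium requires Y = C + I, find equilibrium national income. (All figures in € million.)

MPC = (2378 − 1982)/(2100 − 1650) = 396/450 = 0.88
a = 1982 − 0.88(1650) = 530
Equilibrium: Y = 530 + 0.88Y + 280
0.12Y = 810, so Y = 810/0.12 = 6750

Y = 6750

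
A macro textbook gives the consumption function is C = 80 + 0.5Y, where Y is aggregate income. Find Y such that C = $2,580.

Y = 5000

80 + 0.5Y = 2580
0.5Y = 2500, so Y = 2500/0.5 = 5000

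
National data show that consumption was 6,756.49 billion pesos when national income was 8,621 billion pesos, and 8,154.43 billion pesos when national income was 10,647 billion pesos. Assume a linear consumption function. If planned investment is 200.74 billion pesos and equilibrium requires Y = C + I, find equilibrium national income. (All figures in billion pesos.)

MPC = (8154.43 − 6756.49)/(10647 − 8621) = 1397.94/2026 = 0.69
a = 6756.49 − 0.69(8621) = 808
Equilibrium: Y = 808 + 0.69Y + 200.74
0.31Y = 1008.74, so Y = 1008.74/0.31 = 3254

Y = 3254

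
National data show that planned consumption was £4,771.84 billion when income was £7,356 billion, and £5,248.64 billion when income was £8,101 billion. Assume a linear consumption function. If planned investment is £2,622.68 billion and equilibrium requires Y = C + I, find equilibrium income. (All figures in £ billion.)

Y = 7463

MPC = (5248.64 − 4771.84)/(8101 − 7356) = 476.8/745 = 0.64
a = 4771.84 − 0.64(7356) = 64
Equilibrium: Y = 64 + 0.64Y + 2622.68
0.36Y = 2686.68, so Y = 2686.68/0.36 = 7463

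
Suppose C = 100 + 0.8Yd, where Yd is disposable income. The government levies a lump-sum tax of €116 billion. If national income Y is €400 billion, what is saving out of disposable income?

Yd = Y − T = 400 − 116 = 284
C = 100 + 0.8(284) = 100 + 227.2 = 327.2
S = Yd − C = 284 − 327.2 = -43.2

S = -43.2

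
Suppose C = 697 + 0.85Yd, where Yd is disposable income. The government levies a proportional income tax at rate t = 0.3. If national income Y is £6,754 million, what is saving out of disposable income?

S = 12.17

Yd = (1 − 0.3)(6754) = 0.7(6754) = 4727.8
C = 697 + 0.85(4727.8) = 697 + 4018.63 = 4715.63
S = Yd − C = 4727.8 − 4715.63 = 12.17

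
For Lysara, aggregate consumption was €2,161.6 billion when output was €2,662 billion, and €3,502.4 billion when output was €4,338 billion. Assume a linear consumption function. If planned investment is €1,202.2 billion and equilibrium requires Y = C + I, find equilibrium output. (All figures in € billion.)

MPC = (3502.4 − 2161.6)/(4338 − 2662) = 1340.8/1676 = 0.8
a = 2161.6 − 0.8(2662) = 32
Equilibrium: Y = 32 + 0.8Y + 1202.2
0.2Y = 1234.2, so Y = 1234.2/0.2 = 6171

Y = 6171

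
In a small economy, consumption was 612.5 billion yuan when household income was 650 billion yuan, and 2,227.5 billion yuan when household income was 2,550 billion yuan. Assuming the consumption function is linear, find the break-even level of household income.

MPC = (2227.5 − 612.5)/(2550 − 650) = 1615/1900 = 0.85
a = 612.5 − 0.85(650) = 612.5 − 552.5 = 60
Break-even: Y = a/(1−MPC) = 60/0.15 = 400

Y = 400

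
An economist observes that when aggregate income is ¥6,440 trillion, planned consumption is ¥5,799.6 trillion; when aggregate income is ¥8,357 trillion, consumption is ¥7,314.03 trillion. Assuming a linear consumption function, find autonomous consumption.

a = 712

MPC = ΔC/ΔY = (7314.03 − 5799.6)/(8357 − 6440) = 1514.43/1917 = 0.79
a = C − MPC·Y = 5799.6 − 0.79(6440) = 5799.6 − 5087.6 = 712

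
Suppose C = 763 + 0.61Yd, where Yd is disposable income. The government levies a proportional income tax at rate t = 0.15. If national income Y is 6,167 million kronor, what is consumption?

C = 3960.5895

Yd = (1 − 0.15)(6167) = 0.85(6167) = 5241.95
C = 763 + 0.61(5241.95) = 763 + 3197.5895 = 3960.5895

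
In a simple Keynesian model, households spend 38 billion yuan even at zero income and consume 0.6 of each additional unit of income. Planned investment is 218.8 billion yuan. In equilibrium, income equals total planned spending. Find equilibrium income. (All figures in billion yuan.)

Y = C + I = 38 + 0.6Y + 218.8
Y − 0.6Y = 256.8
0.4Y = 256.8, so Y = 256.8/0.4 = 642

Y = 642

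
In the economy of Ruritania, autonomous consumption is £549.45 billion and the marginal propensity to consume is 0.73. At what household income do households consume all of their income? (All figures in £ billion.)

Y = 2035

At break-even, C = Y: 549.45 + 0.73Y = Y
0.27Y = 549.45, so Y = 549.45/0.27 = 2035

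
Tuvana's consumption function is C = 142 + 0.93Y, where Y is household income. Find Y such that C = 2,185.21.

Y = 2197

142 + 0.93Y = 2185.21
0.93Y = 2043.21, so Y = 2043.21/0.93 = 2197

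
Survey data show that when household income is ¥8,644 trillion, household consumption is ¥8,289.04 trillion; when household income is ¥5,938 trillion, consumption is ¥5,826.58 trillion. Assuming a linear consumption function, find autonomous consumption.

MPC = ΔC/ΔY = (8289.04 − 5826.58)/(8644 − 5938) = 2462.46/2706 = 0.91
a = C − MPC·Y = 5826.58 − 0.91(5938) = 5826.58 − 5403.58 = 423

a = 423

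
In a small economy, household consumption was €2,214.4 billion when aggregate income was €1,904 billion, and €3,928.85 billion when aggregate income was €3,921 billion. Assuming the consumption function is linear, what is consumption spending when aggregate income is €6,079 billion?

MPC = (3928.85 − 2214.4)/(3921 − 1904) = 1714.45/2017 = 0.85
a = 2214.4 − 0.85(1904) = 2214.4 − 1618.4 = 596
C = 596 + 0.85(6079) = 596 + 5167.15 = 5763.15

C = 5763.15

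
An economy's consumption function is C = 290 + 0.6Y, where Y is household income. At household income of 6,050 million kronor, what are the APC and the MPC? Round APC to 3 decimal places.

MPC = 0.6 (the slope of the consumption function)
C = 290 + 0.6(6050) = 3920, so APC = 3920/6050 = 0.648

APC = 0.648; MPC = 0.6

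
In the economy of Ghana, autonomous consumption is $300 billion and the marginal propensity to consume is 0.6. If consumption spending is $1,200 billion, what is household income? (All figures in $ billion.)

300 + 0.6Y = 1200
0.6Y = 900, so Y = 900/0.6 = 1500

Y = 1500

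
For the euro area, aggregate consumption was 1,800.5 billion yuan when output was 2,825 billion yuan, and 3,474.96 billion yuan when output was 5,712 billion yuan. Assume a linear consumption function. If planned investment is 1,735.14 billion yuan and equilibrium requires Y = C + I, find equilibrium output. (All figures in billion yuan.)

MPC = (3474.96 − 1800.5)/(5712 − 2825) = 1674.46/2887 = 0.58
a = 1800.5 − 0.58(2825) = 162
Equilibrium: Y = 162 + 0.58Y + 1735.14
0.42Y = 1897.14, so Y = 1897.14/0.42 = 4517

Y = 4517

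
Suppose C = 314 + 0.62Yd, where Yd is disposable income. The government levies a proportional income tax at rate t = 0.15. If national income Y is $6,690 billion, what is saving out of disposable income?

S = 1846.87

Yd = (1 − 0.15)(6690) = 0.85(6690) = 5686.5
C = 314 + 0.62(5686.5) = 314 + 3525.63 = 3839.63
S = Yd − C = 5686.5 − 3839.63 = 1846.87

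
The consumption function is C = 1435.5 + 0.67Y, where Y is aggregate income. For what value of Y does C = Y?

Y = 4350

At break-even, C = Y: 1435.5 + 0.67Y = Y
0.33Y = 1435.5, so Y = 1435.5/0.33 = 4350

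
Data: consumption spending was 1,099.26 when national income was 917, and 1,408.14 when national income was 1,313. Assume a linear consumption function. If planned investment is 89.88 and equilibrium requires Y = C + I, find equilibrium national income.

MPC = (1408.14 − 1099.26)/(1313 − 917) = 308.88/396 = 0.78
a = 1099.26 − 0.78(917) = 384
Equilibrium: Y = 384 + 0.78Y + 89.88
0.22Y = 473.88, so Y = 473.88/0.22 = 2154

Y = 2154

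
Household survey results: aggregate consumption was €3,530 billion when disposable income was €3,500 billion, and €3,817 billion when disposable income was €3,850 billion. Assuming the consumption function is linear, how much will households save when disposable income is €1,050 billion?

S = -471

MPC = (3817 − 3530)/(3850 − 3500) = 287/350 = 0.82
a = 3530 − 0.82(3500) = 3530 − 2870 = 660
C = 660 + 0.82(1050) = 1521
S = 1050 − 1521 = -471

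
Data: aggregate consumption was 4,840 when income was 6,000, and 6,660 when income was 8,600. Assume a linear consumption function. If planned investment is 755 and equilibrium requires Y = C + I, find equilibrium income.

MPC = (6660 − 4840)/(8600 − 6000) = 1820/2600 = 0.7
a = 4840 − 0.7(6000) = 640
Equilibrium: Y = 640 + 0.7Y + 755
0.3Y = 1395, so Y = 1395/0.3 = 4650

Y = 4650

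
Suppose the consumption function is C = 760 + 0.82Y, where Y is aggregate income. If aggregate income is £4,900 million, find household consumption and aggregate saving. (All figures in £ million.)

C = 760 + 0.82(4900) = 760 + 4018 = 4778
S = Y − C = 4900 − 4778 = 122

C = 4778; S = 122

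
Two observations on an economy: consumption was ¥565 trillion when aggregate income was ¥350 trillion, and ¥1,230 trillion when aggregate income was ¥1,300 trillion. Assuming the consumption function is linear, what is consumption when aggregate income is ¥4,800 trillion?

MPC = (1230 − 565)/(1300 − 350) = 665/950 = 0.7
a = 565 − 0.7(350) = 565 − 245 = 320
C = 320 + 0.7(4800) = 320 + 3360 = 3680

C = 3680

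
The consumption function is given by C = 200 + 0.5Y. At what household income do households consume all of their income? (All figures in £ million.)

Y = 400

At break-even, C = Y: 200 + 0.5Y = Y
0.5Y = 200, so Y = 200/0.5 = 400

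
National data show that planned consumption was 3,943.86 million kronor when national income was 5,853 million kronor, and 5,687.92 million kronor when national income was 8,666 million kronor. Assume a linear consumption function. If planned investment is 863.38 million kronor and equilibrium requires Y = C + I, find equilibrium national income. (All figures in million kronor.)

MPC = (5687.92 − 3943.86)/(8666 − 5853) = 1744.06/2813 = 0.62
a = 3943.86 − 0.62(5853) = 315
Equilibrium: Y = 315 + 0.62Y + 863.38
0.38Y = 1178.38, so Y = 1178.38/0.38 = 3101

Y = 3101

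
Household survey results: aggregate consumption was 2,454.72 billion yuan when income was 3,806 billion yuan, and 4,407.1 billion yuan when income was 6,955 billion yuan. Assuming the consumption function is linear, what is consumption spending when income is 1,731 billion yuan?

MPC = (4407.1 − 2454.72)/(6955 − 3806) = 1952.38/3149 = 0.62
a = 2454.72 − 0.62(3806) = 2454.72 − 2359.72 = 95
C = 95 + 0.62(1731) = 95 + 1073.22 = 1168.22

C = 1168.22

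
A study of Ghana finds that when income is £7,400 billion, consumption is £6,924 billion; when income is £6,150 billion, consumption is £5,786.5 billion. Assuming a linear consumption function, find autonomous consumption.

MPC = ΔC/ΔY = (6924 − 5786.5)/(7400 − 6150) = 1137.5/1250 = 0.91
a = C − MPC·Y = 5786.5 − 0.91(6150) = 5786.5 − 5596.5 = 190

a = 190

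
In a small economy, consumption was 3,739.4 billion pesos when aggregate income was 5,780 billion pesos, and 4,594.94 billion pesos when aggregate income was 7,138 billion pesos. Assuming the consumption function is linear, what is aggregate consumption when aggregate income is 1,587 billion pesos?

C = 1097.81

MPC = (4594.94 − 3739.4)/(7138 − 5780) = 855.54/1358 = 0.63
a = 3739.4 − 0.63(5780) = 3739.4 − 3641.4 = 98
C = 98 + 0.63(1587) = 98 + 999.81 = 1097.81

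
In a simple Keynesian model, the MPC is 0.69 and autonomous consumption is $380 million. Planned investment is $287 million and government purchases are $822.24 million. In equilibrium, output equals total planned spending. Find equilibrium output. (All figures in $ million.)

Y = 4804

Y = C + I + G = 380 + 0.69Y + 287 + 822.24
Y − 0.69Y = 1489.24
0.31Y = 1489.24, so Y = 1489.24/0.31 = 4804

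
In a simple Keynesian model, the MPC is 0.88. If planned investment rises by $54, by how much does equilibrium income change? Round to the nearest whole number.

The multiplier is 1/(1 − MPC) = 1/0.12.
ΔY = 54/0.12 = 450.00 ≈ 450

ΔY ≈ 450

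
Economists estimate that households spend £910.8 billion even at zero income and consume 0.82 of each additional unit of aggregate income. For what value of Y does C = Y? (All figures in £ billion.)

At break-even, C = Y: 910.8 + 0.82Y = Y
0.18Y = 910.8, so Y = 910.8/0.18 = 5060

Y = 5060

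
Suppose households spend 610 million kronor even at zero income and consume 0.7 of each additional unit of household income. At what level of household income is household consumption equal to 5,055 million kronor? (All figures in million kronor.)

Y = 6350

610 + 0.7Y = 5055
0.7Y = 4445, so Y = 4445/0.7 = 6350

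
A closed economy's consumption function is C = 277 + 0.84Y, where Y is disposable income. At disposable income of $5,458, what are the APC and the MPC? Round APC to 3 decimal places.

APC = 0.891; MPC = 0.84

MPC = 0.84 (the slope of the consumption function)
C = 277 + 0.84(5458) = 4861.72, so APC = 4861.72/5458 = 0.891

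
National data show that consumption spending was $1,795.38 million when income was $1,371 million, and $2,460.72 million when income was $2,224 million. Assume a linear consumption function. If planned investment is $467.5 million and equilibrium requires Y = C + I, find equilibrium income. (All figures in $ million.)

Y = 5425

MPC = (2460.72 − 1795.38)/(2224 − 1371) = 665.34/853 = 0.78
a = 1795.38 − 0.78(1371) = 726
Equilibrium: Y = 726 + 0.78Y + 467.5
0.22Y = 1193.5, so Y = 1193.5/0.22 = 5425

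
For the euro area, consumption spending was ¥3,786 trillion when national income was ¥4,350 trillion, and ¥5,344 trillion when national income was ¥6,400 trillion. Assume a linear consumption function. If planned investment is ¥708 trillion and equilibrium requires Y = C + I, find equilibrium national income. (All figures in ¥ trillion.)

MPC = (5344 − 3786)/(6400 − 4350) = 1558/2050 = 0.76
a = 3786 − 0.76(4350) = 480
Equilibrium: Y = 480 + 0.76Y + 708
0.24Y = 1188, so Y = 1188/0.24 = 4950

Y = 4950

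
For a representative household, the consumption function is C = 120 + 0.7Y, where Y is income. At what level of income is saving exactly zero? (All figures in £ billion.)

At break-even, C = Y: 120 + 0.7Y = Y
0.3Y = 120, so Y = 120/0.3 = 400

Y = 400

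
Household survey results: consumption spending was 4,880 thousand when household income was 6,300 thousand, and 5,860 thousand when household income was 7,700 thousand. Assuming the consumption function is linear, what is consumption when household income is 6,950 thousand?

C = 5335

MPC = (5860 − 4880)/(7700 − 6300) = 980/1400 = 0.7
a = 4880 − 0.7(6300) = 4880 − 4410 = 470
C = 470 + 0.7(6950) = 470 + 4865 = 5335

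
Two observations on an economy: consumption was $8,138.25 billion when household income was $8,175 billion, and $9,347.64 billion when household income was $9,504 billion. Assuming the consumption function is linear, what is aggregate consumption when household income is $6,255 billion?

C = 6391.05

MPC = (9347.64 − 8138.25)/(9504 − 8175) = 1209.39/1329 = 0.91
a = 8138.25 − 0.91(8175) = 8138.25 − 7439.25 = 699
C = 699 + 0.91(6255) = 699 + 5692.05 = 6391.05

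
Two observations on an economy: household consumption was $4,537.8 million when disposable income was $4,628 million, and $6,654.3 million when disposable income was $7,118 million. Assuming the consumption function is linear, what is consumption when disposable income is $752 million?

C = 1243.2

MPC = (6654.3 − 4537.8)/(7118 − 4628) = 2116.5/2490 = 0.85
a = 4537.8 − 0.85(4628) = 4537.8 − 3933.8 = 604
C = 604 + 0.85(752) = 604 + 639.2 = 1243.2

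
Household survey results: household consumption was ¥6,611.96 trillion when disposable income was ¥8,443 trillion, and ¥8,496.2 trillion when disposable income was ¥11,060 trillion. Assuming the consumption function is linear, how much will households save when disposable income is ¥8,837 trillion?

MPC = (8496.2 − 6611.96)/(11060 − 8443) = 1884.24/2617 = 0.72
a = 6611.96 − 0.72(8443) = 6611.96 − 6078.96 = 533
C = 533 + 0.72(8837) = 6895.64
S = 8837 − 6895.64 = 1941.36

S = 1941.36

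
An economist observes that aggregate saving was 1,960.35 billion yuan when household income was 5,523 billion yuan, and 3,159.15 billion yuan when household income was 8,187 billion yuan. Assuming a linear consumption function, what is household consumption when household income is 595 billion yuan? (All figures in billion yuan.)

MPS = ΔS/ΔY = (3159.15 − 1960.35)/(8187 − 5523) = 1198.8/2664 = 0.45
MPC = 1 − MPS = 0.55
Autonomous saving = 1960.35 − 0.45(5523) = -525, so a = 525
C = 525 + 0.55(595) = 525 + 327.25 = 852.25

C = 852.25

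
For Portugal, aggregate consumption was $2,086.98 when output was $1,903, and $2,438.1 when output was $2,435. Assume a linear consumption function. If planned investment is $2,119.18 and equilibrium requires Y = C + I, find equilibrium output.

Y = 8677

MPC = (2438.1 − 2086.98)/(2435 − 1903) = 351.12/532 = 0.66
a = 2086.98 − 0.66(1903) = 831
Equilibrium: Y = 831 + 0.66Y + 2119.18
0.34Y = 2950.18, so Y = 2950.18/0.34 = 8677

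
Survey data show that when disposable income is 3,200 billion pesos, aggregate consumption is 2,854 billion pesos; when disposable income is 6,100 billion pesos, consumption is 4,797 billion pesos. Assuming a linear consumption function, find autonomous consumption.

MPC = ΔC/ΔY = (4797 − 2854)/(6100 − 3200) = 1943/2900 = 0.67
a = C − MPC·Y = 2854 − 0.67(3200) = 2854 − 2144 = 710

a = 710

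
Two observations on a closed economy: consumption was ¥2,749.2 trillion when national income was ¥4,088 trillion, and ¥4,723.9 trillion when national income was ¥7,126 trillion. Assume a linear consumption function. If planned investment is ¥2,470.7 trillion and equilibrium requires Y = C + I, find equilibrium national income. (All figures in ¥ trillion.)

MPC = (4723.9 − 2749.2)/(7126 − 4088) = 1974.7/3038 = 0.65
a = 2749.2 − 0.65(4088) = 92
Equilibrium: Y = 92 + 0.65Y + 2470.7
0.35Y = 2562.7, so Y = 2562.7/0.35 = 7322

Y = 7322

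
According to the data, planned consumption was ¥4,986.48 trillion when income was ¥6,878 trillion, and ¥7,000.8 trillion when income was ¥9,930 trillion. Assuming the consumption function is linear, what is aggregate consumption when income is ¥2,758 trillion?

C = 2267.28

MPC = (7000.8 − 4986.48)/(9930 − 6878) = 2014.32/3052 = 0.66
a = 4986.48 − 0.66(6878) = 4986.48 − 4539.48 = 447
C = 447 + 0.66(2758) = 447 + 1820.28 = 2267.28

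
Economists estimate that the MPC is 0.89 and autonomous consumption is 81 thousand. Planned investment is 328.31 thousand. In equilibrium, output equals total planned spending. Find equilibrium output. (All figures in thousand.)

Y = 3721

Y = C + I = 81 + 0.89Y + 328.31
Y − 0.89Y = 409.31
0.11Y = 409.31, so Y = 409.31/0.11 = 3721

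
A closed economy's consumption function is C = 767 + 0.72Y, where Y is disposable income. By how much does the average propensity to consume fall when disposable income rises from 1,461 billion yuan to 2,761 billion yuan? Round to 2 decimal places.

ΔAPC = 0.25

At Y = 1461: C = 767 + 0.72(1461) = 1818.92, APC = 1818.92/1461 = 1.245
At Y = 2761: C = 2754.92, APC = 2754.92/2761 = 0.998
Fall in APC = 1.245 − 0.998 = 0.247 ≈ 0.25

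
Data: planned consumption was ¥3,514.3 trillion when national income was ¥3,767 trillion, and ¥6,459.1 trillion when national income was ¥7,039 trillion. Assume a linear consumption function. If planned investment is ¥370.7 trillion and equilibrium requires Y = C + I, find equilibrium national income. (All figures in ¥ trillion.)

Y = 4947

MPC = (6459.1 − 3514.3)/(7039 − 3767) = 2944.8/3272 = 0.9
a = 3514.3 − 0.9(3767) = 124
Equilibrium: Y = 124 + 0.9Y + 370.7
0.1Y = 494.7, so Y = 494.7/0.1 = 4947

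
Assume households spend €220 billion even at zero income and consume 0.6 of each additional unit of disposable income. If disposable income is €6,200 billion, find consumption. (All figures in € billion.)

C = 3940

C = 220 + 0.6(6200) = 220 + 3720 = 3940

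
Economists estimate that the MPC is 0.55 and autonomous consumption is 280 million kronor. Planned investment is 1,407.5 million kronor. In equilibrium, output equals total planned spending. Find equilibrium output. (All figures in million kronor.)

Y = 3750

Y = C + I = 280 + 0.55Y + 1407.5
Y − 0.55Y = 1687.5
0.45Y = 1687.5, so Y = 1687.5/0.45 = 3750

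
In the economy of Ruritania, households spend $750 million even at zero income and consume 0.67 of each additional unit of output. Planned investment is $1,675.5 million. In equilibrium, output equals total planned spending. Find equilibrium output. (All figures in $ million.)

Y = C + I = 750 + 0.67Y + 1675.5
Y − 0.67Y = 2425.5
0.33Y = 2425.5, so Y = 2425.5/0.33 = 7350

Y = 7350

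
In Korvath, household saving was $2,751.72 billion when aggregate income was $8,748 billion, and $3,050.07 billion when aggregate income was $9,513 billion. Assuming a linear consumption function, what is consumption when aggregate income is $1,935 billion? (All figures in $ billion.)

C = 1840.35

MPS = ΔS/ΔY = (3050.07 − 2751.72)/(9513 − 8748) = 298.35/765 = 0.39
MPC = 1 − MPS = 0.61
Autonomous saving = 2751.72 − 0.39(8748) = -660, so a = 660
C = 660 + 0.61(1935) = 660 + 1180.35 = 1840.35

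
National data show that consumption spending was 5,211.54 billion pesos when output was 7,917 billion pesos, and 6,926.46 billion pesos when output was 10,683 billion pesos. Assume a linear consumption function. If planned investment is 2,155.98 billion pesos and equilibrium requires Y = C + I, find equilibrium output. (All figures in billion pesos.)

MPC = (6926.46 − 5211.54)/(10683 − 7917) = 1714.92/2766 = 0.62
a = 5211.54 − 0.62(7917) = 303
Equilibrium: Y = 303 + 0.62Y + 2155.98
0.38Y = 2458.98, so Y = 2458.98/0.38 = 6471

Y = 6471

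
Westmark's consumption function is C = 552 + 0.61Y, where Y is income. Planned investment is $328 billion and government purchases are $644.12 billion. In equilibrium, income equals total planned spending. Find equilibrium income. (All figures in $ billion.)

Y = 3908

Y = C + I + G = 552 + 0.61Y + 328 + 644.12
Y − 0.61Y = 1524.12
0.39Y = 1524.12, so Y = 1524.12/0.39 = 3908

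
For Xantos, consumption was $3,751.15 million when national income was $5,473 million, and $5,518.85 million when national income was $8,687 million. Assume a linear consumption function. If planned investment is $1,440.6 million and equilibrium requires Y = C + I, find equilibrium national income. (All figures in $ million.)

Y = 4848

MPC = (5518.85 − 3751.15)/(8687 − 5473) = 1767.7/3214 = 0.55
a = 3751.15 − 0.55(5473) = 741
Equilibrium: Y = 741 + 0.55Y + 1440.6
0.45Y = 2181.6, so Y = 2181.6/0.45 = 4848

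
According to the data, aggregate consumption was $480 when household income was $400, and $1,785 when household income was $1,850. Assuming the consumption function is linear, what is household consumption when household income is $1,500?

C = 1470

MPC = (1785 − 480)/(1850 − 400) = 1305/1450 = 0.9
a = 480 − 0.9(400) = 480 − 360 = 120
C = 120 + 0.9(1500) = 120 + 1350 = 1470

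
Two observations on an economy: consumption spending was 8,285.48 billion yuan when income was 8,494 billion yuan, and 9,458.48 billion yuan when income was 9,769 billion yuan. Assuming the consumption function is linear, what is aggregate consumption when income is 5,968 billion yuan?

MPC = (9458.48 − 8285.48)/(9769 − 8494) = 1173/1275 = 0.92
a = 8285.48 − 0.92(8494) = 8285.48 − 7814.48 = 471
C = 471 + 0.92(5968) = 471 + 5490.56 = 5961.56

C = 5961.56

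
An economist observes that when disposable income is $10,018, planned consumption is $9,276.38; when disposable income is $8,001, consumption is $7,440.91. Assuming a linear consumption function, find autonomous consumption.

MPC = ΔC/ΔY = (9276.38 − 7440.91)/(10018 − 8001) = 1835.47/2017 = 0.91
a = C − MPC·Y = 7440.91 − 0.91(8001) = 7440.91 − 7280.91 = 160

a = 160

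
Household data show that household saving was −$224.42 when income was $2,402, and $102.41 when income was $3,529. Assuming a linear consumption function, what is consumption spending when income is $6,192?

C = 5317.32

MPS = ΔS/ΔY = (102.41 − (-224.42))/(3529 − 2402) = 326.83/1127 = 0.29
MPC = 1 − MPS = 0.71
Autonomous saving = -224.42 − 0.29(2402) = -921, so a = 921
C = 921 + 0.71(6192) = 921 + 4396.32 = 5317.32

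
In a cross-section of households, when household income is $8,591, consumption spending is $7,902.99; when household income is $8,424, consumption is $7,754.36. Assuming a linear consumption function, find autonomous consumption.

a = 257

MPC = ΔC/ΔY = (7902.99 − 7754.36)/(8591 − 8424) = 148.63/167 = 0.89
a = C − MPC·Y = 7754.36 − 0.89(8424) = 7754.36 − 7497.36 = 257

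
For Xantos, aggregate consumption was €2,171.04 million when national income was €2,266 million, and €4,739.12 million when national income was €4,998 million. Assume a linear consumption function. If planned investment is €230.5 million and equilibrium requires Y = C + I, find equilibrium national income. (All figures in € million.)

MPC = (4739.12 − 2171.04)/(4998 − 2266) = 2568.08/2732 = 0.94
a = 2171.04 − 0.94(2266) = 41
Equilibrium: Y = 41 + 0.94Y + 230.5
0.06Y = 271.5, so Y = 271.5/0.06 = 4525

Y = 4525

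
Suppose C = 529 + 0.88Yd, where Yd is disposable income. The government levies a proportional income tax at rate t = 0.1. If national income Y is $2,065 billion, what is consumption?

Yd = (1 − 0.1)(2065) = 0.9(2065) = 1858.5
C = 529 + 0.88(1858.5) = 529 + 1635.48 = 2164.48

C = 2164.48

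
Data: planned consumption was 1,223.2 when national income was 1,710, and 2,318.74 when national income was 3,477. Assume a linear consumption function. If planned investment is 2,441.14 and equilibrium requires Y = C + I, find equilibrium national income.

MPC = (2318.74 − 1223.2)/(3477 − 1710) = 1095.54/1767 = 0.62
a = 1223.2 − 0.62(1710) = 163
Equilibrium: Y = 163 + 0.62Y + 2441.14
0.38Y = 2604.14, so Y = 2604.14/0.38 = 6853

Y = 6853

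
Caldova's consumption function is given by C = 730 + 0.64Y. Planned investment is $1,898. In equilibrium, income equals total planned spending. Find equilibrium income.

Y = C + I = 730 + 0.64Y + 1898
Y − 0.64Y = 2628
0.36Y = 2628, so Y = 2628/0.36 = 7300

Y = 7300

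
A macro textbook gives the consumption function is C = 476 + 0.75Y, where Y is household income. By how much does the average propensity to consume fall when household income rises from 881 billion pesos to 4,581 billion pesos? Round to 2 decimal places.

ΔAPC = 0.44

At Y = 881: C = 476 + 0.75(881) = 1136.75, APC = 1136.75/881 = 1.290
At Y = 4581: C = 3911.75, APC = 3911.75/4581 = 0.854
Fall in APC = 1.290 − 0.854 = 0.436 ≈ 0.44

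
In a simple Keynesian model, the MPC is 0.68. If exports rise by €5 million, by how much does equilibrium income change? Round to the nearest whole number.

The multiplier is 1/(1 − MPC) = 1/0.32.
ΔY = 5/0.32 = 15.63 ≈ 16

ΔY ≈ 16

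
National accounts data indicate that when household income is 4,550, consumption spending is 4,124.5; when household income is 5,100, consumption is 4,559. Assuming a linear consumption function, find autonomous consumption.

MPC = ΔC/ΔY = (4559 − 4124.5)/(5100 − 4550) = 434.5/550 = 0.79
a = C − MPC·Y = 4124.5 − 0.79(4550) = 4124.5 − 3594.5 = 530

a = 530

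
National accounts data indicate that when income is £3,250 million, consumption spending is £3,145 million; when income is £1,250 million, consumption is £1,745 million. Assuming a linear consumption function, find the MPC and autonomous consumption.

MPC = ΔC/ΔY = (3145 − 1745)/(3250 − 1250) = 1400/2000 = 0.7
a = C − MPC·Y = 1745 − 0.7(1250) = 1745 − 875 = 870

MPC = 0.7; a = 870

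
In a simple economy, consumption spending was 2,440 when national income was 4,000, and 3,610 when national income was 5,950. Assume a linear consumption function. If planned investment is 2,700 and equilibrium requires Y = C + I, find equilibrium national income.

MPC = (3610 − 2440)/(5950 − 4000) = 1170/1950 = 0.6
a = 2440 − 0.6(4000) = 40
Equilibrium: Y = 40 + 0.6Y + 2700
0.4Y = 2740, so Y = 2740/0.4 = 6850

Y = 6850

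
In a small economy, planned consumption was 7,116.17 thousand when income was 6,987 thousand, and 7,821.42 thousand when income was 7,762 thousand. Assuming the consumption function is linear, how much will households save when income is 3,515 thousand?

S = -441.65

MPC = (7821.42 − 7116.17)/(7762 − 6987) = 705.25/775 = 0.91
a = 7116.17 − 0.91(6987) = 7116.17 − 6358.17 = 758
C = 758 + 0.91(3515) = 3956.65
S = 3515 − 3956.65 = -441.65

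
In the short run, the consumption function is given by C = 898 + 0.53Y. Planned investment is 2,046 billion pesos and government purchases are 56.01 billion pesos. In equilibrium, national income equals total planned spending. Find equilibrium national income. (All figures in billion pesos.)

Y = C + I + G = 898 + 0.53Y + 2046 + 56.01
Y − 0.53Y = 3000.01
0.47Y = 3000.01, so Y = 3000.01/0.47 = 6383

Y = 6383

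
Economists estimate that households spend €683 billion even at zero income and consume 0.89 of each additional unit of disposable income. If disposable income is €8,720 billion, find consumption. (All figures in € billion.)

C = 8443.8

C = 683 + 0.89(8720) = 683 + 7760.8 = 8443.8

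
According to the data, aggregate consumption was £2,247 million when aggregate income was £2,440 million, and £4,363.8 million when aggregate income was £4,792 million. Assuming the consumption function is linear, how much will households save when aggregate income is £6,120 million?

S = 561

MPC = (4363.8 − 2247)/(4792 − 2440) = 2116.8/2352 = 0.9
a = 2247 − 0.9(2440) = 2247 − 2196 = 51
C = 51 + 0.9(6120) = 5559
S = 6120 − 5559 = 561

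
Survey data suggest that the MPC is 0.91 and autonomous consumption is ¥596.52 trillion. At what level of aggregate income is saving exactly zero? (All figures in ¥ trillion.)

At break-even, C = Y: 596.52 + 0.91Y = Y
0.09Y = 596.52, so Y = 596.52/0.09 = 6628

Y = 6628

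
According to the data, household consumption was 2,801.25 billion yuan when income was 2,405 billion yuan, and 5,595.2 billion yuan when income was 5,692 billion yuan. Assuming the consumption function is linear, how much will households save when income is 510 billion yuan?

MPC = (5595.2 − 2801.25)/(5692 − 2405) = 2793.95/3287 = 0.85
a = 2801.25 − 0.85(2405) = 2801.25 − 2044.25 = 757
C = 757 + 0.85(510) = 1190.5
S = 510 − 1190.5 = -680.5

S = -680.5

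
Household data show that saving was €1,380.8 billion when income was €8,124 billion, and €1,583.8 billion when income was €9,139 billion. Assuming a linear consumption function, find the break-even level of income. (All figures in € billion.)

Y = 1220

MPS = ΔS/ΔY = (1583.8 − 1380.8)/(9139 − 8124) = 203/1015 = 0.2
MPC = 1 − MPS = 0.8
From S(8124) = 1380.8: −a + 0.2(8124) = 1380.8, so a = 1624.8 − 1380.8 = 244
Break-even (S = 0): Y = a/MPS = 244/0.2 = 1220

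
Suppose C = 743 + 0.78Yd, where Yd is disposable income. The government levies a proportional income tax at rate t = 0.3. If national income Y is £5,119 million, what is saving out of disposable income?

Yd = (1 − 0.3)(5119) = 0.7(5119) = 3583.3
C = 743 + 0.78(3583.3) = 743 + 2794.974 = 3537.974
S = Yd − C = 3583.3 − 3537.974 = 45.326

S = 45.326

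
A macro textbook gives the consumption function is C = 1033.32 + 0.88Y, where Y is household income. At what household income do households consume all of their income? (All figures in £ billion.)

Y = 8611

At break-even, C = Y: 1033.32 + 0.88Y = Y
0.12Y = 1033.32, so Y = 1033.32/0.12 = 8611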